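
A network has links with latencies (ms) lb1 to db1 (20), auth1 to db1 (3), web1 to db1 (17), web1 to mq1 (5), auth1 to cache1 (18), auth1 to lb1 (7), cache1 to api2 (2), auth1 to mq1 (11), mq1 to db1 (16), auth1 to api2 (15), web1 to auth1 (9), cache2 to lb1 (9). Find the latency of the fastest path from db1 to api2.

18

Some routes from db1 to api2:
db1-auth1-cache1-api2: 3 + 18 + 2 = 23
db1-auth1-api2: 3 + 15 = 18
db1-web1-auth1-api2: 17 + 9 + 15 = 41
Shortest: 18 ms.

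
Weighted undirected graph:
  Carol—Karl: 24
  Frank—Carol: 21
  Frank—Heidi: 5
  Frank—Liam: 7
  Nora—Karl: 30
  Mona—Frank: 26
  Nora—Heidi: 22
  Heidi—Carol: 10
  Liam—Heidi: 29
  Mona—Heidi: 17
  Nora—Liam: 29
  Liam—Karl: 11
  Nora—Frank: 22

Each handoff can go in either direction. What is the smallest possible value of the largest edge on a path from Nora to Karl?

Checking several routes:
Nora → Heidi → Frank → Liam → Karl: max(22, 5, 7, 11) = 22
Nora → Heidi → Carol → Frank → Liam → Karl: max(22, 10, 21, 7, 11) = 22
Nora → Heidi → Frank → Carol → Karl: max(22, 5, 21, 24) = 24
Nora → Frank → Heidi → Carol → Karl: max(22, 5, 10, 24) = 24
Nora → Frank → Liam → Karl: max(22, 7, 11) = 22
Nora → Frank → Carol → Karl: max(22, 21, 24) = 24
The minimum achievable maximum is 22.

22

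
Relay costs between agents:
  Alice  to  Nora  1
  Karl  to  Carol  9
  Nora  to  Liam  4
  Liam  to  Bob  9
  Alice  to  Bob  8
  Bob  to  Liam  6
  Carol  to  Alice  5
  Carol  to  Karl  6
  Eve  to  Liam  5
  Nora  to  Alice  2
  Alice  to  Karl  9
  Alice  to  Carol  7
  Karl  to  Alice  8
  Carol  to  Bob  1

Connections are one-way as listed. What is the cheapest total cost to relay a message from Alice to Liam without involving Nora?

Candidate routes:
Alice -> Bob -> Liam: 8 + 6 = 14
Alice -> Carol -> Bob -> Liam: 7 + 1 + 6 = 14
Alice -> Karl -> Carol -> Bob -> Liam: 9 + 9 + 1 + 6 = 25
The minimum is 14.

14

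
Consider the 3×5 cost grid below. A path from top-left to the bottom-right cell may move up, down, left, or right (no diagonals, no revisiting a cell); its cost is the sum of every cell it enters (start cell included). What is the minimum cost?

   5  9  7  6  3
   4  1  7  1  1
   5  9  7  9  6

25

Cheapest: (0,0) → (1,0) → (1,1) → (1,2) → (1,3) → (1,4) → (2,4)
  5 + 4 + 1 + 7 + 1 + 1 + 6 = 25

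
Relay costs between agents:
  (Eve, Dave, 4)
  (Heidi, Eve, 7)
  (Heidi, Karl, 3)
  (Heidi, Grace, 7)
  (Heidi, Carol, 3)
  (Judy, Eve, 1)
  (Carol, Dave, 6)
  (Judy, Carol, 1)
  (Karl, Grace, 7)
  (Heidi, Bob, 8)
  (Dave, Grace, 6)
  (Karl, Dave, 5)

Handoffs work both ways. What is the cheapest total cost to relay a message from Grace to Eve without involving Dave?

12

Candidate routes:
Grace - Karl - Heidi - Eve: 7 + 3 + 7 = 17
Grace - Heidi - Eve: 7 + 7 = 14
Grace - Karl - Heidi - Carol - Judy - Eve: 7 + 3 + 3 + 1 + 1 = 15
Grace - Heidi - Carol - Judy - Eve: 7 + 3 + 1 + 1 = 12
The minimum is 12.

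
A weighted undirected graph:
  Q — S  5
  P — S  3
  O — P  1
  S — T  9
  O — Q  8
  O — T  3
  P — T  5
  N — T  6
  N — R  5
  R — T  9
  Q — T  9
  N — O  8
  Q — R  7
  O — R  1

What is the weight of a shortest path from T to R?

A few of the T→R routes:
T - R: 9
T - P - O - R: 5 + 1 + 1 = 7
T - N - R: 6 + 5 = 11
T - O - R: 3 + 1 = 4
T - S - P - O - R: 9 + 3 + 1 + 1 = 14
Best route has total 4.

4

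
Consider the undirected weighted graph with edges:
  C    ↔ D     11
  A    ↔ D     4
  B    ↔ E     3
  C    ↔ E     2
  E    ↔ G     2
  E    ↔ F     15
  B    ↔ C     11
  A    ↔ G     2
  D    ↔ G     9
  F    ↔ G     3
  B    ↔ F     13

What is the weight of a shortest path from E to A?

4

Checking several routes:
E → C → D → A: 2 + 11 + 4 = 17
E → G → D → A: 2 + 9 + 4 = 15
E → F → G → A: 15 + 3 + 2 = 20
E → G → A: 2 + 2 = 4
Best route has total 4.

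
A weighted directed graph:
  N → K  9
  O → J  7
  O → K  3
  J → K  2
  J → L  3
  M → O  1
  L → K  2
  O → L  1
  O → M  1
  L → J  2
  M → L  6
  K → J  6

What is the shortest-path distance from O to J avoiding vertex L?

7

Paths from O to J avoiding L:
O-J: 7
O-K-J: 3 + 6 = 9
Best route has total 7.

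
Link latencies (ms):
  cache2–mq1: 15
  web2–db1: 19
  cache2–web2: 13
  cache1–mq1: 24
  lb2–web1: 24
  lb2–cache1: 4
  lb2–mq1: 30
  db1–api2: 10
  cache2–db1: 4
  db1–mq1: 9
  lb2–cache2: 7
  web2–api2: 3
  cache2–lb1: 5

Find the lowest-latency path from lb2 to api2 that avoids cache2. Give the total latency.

47

Checking several routes:
lb2 - cache1 - mq1 - db1 - api2: 4 + 24 + 9 + 10 = 47
lb2 - mq1 - db1 - api2: 30 + 9 + 10 = 49
lb2 - cache1 - mq1 - db1 - web2 - api2: 4 + 24 + 9 + 19 + 3 = 59
Shortest: 47 ms.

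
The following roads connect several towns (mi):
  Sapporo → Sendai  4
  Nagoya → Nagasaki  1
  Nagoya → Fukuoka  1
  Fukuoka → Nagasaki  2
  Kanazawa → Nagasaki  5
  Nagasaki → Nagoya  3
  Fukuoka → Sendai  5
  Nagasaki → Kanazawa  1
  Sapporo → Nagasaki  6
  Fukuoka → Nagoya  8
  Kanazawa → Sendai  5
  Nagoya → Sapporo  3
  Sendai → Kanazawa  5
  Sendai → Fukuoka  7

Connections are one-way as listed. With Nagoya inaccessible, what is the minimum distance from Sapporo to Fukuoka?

11

Routes from Sapporo to Fukuoka avoiding Nagoya:
Sapporo -> Nagasaki -> Kanazawa -> Sendai -> Fukuoka: 6 + 1 + 5 + 7 = 19
Sapporo -> Sendai -> Fukuoka: 4 + 7 = 11
Shortest: 11 mi.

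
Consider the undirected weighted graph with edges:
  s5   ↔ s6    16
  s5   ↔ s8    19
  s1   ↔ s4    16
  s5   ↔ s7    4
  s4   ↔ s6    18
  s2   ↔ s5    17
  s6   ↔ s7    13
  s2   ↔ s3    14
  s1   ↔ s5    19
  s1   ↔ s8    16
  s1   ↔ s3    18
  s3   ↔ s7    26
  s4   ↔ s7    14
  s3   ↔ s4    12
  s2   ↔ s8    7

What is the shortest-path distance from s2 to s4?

A few of the s2→s4 routes:
s2 → s5 → s7 → s4: 17 + 4 + 14 = 35
s2 → s8 → s1 → s4: 7 + 16 + 16 = 39
s2 → s5 → s6 → s4: 17 + 16 + 18 = 51
s2 → s3 → s4: 14 + 12 = 26
s2 → s8 → s5 → s7 → s4: 7 + 19 + 4 + 14 = 44
s2 → s3 → s1 → s4: 14 + 18 + 16 = 48
Best route has total 26.

26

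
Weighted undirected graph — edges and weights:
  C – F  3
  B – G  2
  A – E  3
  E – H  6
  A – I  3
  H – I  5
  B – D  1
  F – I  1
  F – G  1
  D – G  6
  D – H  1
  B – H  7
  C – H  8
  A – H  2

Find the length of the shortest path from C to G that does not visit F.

12

Paths from C to G avoiding F:
C -> H -> B -> G: 8 + 7 + 2 = 17
C -> H -> D -> B -> G: 8 + 1 + 1 + 2 = 12
C -> H -> B -> D -> G: 8 + 7 + 1 + 6 = 22
C -> H -> D -> G: 8 + 1 + 6 = 15
The minimum is 12.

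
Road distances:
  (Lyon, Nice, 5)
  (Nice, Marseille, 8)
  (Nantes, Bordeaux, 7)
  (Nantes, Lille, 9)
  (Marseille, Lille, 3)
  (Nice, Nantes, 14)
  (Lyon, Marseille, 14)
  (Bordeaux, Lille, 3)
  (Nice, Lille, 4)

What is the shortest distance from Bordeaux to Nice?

7

A few of the Bordeaux→Nice routes:
Bordeaux - Nantes - Nice: 7 + 14 = 21
Bordeaux - Lille - Marseille - Nice: 3 + 3 + 8 = 14
Bordeaux - Lille - Nice: 3 + 4 = 7
Bordeaux - Nantes - Lille - Nice: 7 + 9 + 4 = 20
Bordeaux - Lille - Marseille - Lyon - Nice: 3 + 3 + 14 + 5 = 25
The minimum is 7.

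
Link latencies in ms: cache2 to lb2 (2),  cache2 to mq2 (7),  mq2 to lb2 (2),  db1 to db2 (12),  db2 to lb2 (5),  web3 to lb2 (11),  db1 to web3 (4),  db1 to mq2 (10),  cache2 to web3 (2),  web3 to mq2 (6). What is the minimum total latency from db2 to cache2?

Some routes from db2 to cache2:
db2-lb2-mq2-cache2: 5 + 2 + 7 = 14
db2-lb2-mq2-web3-cache2: 5 + 2 + 6 + 2 = 15
db2-lb2-cache2: 5 + 2 = 7
db2-lb2-web3-cache2: 5 + 11 + 2 = 18
db2-lb2-mq2-db1-web3-cache2: 5 + 2 + 10 + 4 + 2 = 23
db2-db1-web3-cache2: 12 + 4 + 2 = 18
Shortest: 7 ms.

7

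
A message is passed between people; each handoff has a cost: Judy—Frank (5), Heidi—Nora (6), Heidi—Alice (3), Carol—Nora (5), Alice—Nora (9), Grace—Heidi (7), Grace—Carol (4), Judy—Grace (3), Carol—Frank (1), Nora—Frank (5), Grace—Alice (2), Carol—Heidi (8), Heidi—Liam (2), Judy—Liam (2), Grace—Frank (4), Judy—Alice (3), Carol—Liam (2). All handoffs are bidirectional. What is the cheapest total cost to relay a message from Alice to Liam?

Checking several routes:
Alice-Heidi-Liam: 3 + 2 = 5
Alice-Grace-Carol-Liam: 2 + 4 + 2 = 8
Alice-Grace-Frank-Carol-Liam: 2 + 4 + 1 + 2 = 9
Alice-Judy-Liam: 3 + 2 = 5
Alice-Grace-Judy-Liam: 2 + 3 + 2 = 7
The minimum is 5.

5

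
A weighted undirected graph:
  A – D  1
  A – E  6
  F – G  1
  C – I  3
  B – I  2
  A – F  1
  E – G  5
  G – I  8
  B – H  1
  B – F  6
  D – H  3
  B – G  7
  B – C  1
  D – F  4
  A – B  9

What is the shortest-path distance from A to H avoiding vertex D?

Comparing a few candidate routes:
A -> B -> H: 9 + 1 = 10
A -> F -> G -> B -> H: 1 + 1 + 7 + 1 = 10
A -> F -> B -> H: 1 + 6 + 1 = 8
Best route has total 8.

8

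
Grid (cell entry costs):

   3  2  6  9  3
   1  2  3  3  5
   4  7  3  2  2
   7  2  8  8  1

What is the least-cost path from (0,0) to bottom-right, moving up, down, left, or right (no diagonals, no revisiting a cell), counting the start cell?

Path (0,0) (1,0) (1,1) (1,2) (1,3) (2,3) (2,4) (3,4): 3 + 1 + 2 + 3 + 3 + 2 + 2 + 1 = 17.

17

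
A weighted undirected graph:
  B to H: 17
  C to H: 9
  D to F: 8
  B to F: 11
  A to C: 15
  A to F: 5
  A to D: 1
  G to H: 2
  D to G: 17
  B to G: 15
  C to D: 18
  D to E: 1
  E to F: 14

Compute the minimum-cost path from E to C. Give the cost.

Some routes from E to C:
E - D - C: 1 + 18 = 19
E - D - F - A - C: 1 + 8 + 5 + 15 = 29
E - D - G - H - C: 1 + 17 + 2 + 9 = 29
E - F - A - C: 14 + 5 + 15 = 34
E - D - A - C: 1 + 1 + 15 = 17
Shortest: 17.

17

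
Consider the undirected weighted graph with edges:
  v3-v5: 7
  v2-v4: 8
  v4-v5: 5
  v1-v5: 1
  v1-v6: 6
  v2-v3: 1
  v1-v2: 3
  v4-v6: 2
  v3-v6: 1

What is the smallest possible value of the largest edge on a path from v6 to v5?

3

Comparing a few candidate routes:
v6 → v3 → v5: max(1, 7) = 7
v6 → v3 → v2 → v1 → v5: max(1, 1, 3, 1) = 3
v6 → v1 → v5: max(6, 1) = 6
v6 → v4 → v5: max(2, 5) = 5
Best route has worst link 3.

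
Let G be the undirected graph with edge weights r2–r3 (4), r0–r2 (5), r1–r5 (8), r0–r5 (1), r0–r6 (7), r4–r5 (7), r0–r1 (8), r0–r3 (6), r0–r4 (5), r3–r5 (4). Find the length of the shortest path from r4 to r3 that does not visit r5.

11

Routes from r4 to r3 avoiding r5:
r4 -> r0 -> r2 -> r3: 5 + 5 + 4 = 14
r4 -> r0 -> r3: 5 + 6 = 11
Shortest: 11.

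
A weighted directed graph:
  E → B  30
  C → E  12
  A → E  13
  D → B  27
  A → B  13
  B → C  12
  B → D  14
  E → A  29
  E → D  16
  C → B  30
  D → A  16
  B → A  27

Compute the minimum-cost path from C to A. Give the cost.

41

Checking several routes:
C→E→A: 12 + 29 = 41
C→E→D→A: 12 + 16 + 16 = 44
C→B→A: 30 + 27 = 57
C→B→D→A: 30 + 14 + 16 = 60
Best route has total 41.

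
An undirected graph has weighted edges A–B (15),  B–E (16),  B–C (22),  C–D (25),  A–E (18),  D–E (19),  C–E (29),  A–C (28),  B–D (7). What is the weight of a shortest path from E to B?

16

Some routes from E to B:
E - B: 16
E - D - C - B: 19 + 25 + 22 = 66
E - D - B: 19 + 7 = 26
E - C - D - B: 29 + 25 + 7 = 61
E - A - B: 18 + 15 = 33
E - C - B: 29 + 22 = 51
The minimum is 16.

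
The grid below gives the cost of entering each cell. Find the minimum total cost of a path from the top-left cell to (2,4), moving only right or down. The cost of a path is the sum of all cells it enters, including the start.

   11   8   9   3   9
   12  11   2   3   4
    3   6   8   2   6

41

Take r0c0 r0c1 r0c2 r1c2 r1c3 r2c3 r2c4 for a total of 11 + 8 + 9 + 2 + 3 + 2 + 6 = 41.
For comparison, the top-then-right route costs 50.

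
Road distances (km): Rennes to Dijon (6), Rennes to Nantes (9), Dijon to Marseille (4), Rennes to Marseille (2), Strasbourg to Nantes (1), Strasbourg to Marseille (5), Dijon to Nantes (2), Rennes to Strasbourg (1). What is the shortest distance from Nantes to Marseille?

4

A few of the Nantes→Marseille routes:
Nantes - Strasbourg - Rennes - Marseille: 1 + 1 + 2 = 4
Nantes - Strasbourg - Rennes - Dijon - Marseille: 1 + 1 + 6 + 4 = 12
Nantes - Rennes - Marseille: 9 + 2 = 11
Nantes - Strasbourg - Marseille: 1 + 5 = 6
Nantes - Dijon - Rennes - Marseille: 2 + 6 + 2 = 10
Nantes - Dijon - Marseille: 2 + 4 = 6
Shortest: 4 km.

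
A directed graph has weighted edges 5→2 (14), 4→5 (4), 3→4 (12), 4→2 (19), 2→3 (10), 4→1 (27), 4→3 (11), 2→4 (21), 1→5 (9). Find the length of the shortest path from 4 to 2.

18

Candidate routes:
4 -> 5 -> 2: 4 + 14 = 18
4 -> 2: 19
4 -> 1 -> 5 -> 2: 27 + 9 + 14 = 50
Best route has total 18.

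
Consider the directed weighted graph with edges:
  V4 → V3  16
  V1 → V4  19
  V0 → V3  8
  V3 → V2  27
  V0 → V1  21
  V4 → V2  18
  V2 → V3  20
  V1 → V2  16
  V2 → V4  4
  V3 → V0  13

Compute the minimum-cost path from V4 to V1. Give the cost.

Paths from V4 to V1:
V4 - V3 - V0 - V1: 16 + 13 + 21 = 50
V4 - V2 - V3 - V0 - V1: 18 + 20 + 13 + 21 = 72
Best route has total 50.

50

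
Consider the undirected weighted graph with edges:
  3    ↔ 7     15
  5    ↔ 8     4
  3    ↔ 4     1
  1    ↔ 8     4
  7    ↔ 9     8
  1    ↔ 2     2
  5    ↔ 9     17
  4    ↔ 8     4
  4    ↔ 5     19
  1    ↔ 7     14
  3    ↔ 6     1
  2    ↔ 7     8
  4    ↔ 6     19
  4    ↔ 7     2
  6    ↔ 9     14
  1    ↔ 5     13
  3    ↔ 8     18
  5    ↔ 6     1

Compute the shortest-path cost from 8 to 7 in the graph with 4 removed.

Checking several routes:
8 → 5 → 6 → 3 → 7: 4 + 1 + 1 + 15 = 21
8 → 1 → 7: 4 + 14 = 18
8 → 1 → 2 → 7: 4 + 2 + 8 = 14
The minimum is 14.

14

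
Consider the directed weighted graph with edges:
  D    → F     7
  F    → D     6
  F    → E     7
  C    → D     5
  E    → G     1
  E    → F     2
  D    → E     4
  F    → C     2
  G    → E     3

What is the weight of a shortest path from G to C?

7

Paths from G to C:
G -> E -> F -> C: 3 + 2 + 2 = 7
The minimum is 7.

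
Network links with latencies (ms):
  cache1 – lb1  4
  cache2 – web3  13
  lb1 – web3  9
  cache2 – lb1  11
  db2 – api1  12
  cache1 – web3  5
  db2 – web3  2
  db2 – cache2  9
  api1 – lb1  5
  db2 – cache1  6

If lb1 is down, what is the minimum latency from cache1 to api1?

Paths from cache1 to api1 avoiding lb1:
cache1 → web3 → db2 → api1: 5 + 2 + 12 = 19
cache1 → web3 → cache2 → db2 → api1: 5 + 13 + 9 + 12 = 39
cache1 → db2 → api1: 6 + 12 = 18
The minimum is 18 ms.

18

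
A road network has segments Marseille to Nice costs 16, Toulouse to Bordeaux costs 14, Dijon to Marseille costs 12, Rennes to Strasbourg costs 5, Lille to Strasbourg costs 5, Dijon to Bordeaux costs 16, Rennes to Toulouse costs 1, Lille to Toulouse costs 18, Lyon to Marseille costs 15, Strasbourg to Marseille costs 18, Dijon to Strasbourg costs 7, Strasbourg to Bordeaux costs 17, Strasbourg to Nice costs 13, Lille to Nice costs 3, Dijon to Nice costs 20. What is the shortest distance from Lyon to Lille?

34

Checking several routes:
Lyon → Marseille → Strasbourg → Lille: 15 + 18 + 5 = 38
Lyon → Marseille → Dijon → Nice → Lille: 15 + 12 + 20 + 3 = 50
Lyon → Marseille → Nice → Strasbourg → Lille: 15 + 16 + 13 + 5 = 49
Lyon → Marseille → Nice → Lille: 15 + 16 + 3 = 34
Lyon → Marseille → Dijon → Strasbourg → Lille: 15 + 12 + 7 + 5 = 39
Lyon → Marseille → Strasbourg → Nice → Lille: 15 + 18 + 13 + 3 = 49
Best route has total 34.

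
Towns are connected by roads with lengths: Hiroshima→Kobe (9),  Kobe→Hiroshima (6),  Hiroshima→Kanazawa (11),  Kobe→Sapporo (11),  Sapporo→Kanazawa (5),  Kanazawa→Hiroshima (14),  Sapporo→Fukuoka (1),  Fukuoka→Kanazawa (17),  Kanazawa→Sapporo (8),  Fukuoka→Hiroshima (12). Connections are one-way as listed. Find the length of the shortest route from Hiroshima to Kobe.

Routes from Hiroshima to Kobe:
Hiroshima - Kobe: 9
Shortest: 9.

9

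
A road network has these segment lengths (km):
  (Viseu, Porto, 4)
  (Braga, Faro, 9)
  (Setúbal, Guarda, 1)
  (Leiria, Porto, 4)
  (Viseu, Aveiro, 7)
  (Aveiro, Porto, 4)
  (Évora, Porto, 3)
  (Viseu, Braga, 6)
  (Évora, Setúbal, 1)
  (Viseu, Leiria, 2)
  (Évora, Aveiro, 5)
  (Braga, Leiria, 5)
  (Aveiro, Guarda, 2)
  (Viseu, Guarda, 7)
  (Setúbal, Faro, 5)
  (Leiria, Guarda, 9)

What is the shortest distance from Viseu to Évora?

Comparing a few candidate routes:
Viseu→Porto→Évora: 4 + 3 = 7
Viseu→Leiria→Porto→Évora: 2 + 4 + 3 = 9
Viseu→Aveiro→Évora: 7 + 5 = 12
Viseu→Guarda→Setúbal→Évora: 7 + 1 + 1 = 9
Viseu→Porto→Aveiro→Guarda→Setúbal→Évora: 4 + 4 + 2 + 1 + 1 = 12
Viseu→Aveiro→Guarda→Setúbal→Évora: 7 + 2 + 1 + 1 = 11
The minimum is 7 km.

7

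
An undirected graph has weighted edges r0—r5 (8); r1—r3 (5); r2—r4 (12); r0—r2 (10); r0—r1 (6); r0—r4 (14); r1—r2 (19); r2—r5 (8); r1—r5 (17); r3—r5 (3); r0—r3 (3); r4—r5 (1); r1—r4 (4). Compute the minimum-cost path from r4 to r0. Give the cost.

7

Checking several routes:
r4 → r1 → r0: 4 + 6 = 10
r4 → r5 → r0: 1 + 8 = 9
r4 → r5 → r3 → r0: 1 + 3 + 3 = 7
Shortest: 7.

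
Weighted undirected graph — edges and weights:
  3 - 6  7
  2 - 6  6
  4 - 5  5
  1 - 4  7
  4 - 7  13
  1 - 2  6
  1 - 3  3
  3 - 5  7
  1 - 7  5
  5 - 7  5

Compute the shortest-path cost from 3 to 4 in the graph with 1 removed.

Paths from 3 to 4 avoiding 1:
3 - 5 - 4: 7 + 5 = 12
3 - 5 - 7 - 4: 7 + 5 + 13 = 25
The minimum is 12.

12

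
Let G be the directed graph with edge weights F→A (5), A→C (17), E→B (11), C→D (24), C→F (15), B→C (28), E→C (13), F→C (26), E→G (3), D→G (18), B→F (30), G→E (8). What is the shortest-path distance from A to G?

59

Candidate routes:
A → C → D → G: 17 + 24 + 18 = 59
The minimum is 59.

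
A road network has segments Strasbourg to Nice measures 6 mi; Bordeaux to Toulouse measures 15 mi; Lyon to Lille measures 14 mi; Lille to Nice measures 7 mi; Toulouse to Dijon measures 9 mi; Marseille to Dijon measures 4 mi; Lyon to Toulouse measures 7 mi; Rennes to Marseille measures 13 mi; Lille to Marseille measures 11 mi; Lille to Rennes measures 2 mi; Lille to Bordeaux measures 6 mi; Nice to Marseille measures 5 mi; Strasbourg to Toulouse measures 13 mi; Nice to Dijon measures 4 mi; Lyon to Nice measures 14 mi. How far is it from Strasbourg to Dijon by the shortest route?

10

A few of the Strasbourg→Dijon routes:
Strasbourg-Toulouse-Dijon: 13 + 9 = 22
Strasbourg-Nice-Lille-Rennes-Marseille-Dijon: 6 + 7 + 2 + 13 + 4 = 32
Strasbourg-Nice-Dijon: 6 + 4 = 10
Strasbourg-Nice-Lille-Marseille-Dijon: 6 + 7 + 11 + 4 = 28
Strasbourg-Nice-Marseille-Dijon: 6 + 5 + 4 = 15
The minimum is 10 mi.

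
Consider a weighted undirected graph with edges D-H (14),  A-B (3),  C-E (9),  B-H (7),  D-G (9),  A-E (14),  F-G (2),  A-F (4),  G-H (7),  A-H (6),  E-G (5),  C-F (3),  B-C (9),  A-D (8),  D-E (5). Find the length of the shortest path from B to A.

3

Comparing a few candidate routes:
B -> H -> A: 7 + 6 = 13
B -> C -> F -> A: 9 + 3 + 4 = 16
B -> A: 3
Shortest: 3.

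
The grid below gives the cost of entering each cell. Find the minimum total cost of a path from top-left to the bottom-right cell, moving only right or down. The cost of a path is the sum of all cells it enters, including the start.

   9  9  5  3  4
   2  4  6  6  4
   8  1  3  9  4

32

Cheapest: (0,0) (1,0) (1,1) (2,1) (2,2) (2,3) (2,4)
  9 + 2 + 4 + 1 + 3 + 9 + 4 = 32
(Top row then right column would cost 38.)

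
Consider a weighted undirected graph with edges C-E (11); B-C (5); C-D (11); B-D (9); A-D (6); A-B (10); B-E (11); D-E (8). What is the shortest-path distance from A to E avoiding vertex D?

Routes from A to E avoiding D:
A -> B -> C -> E: 10 + 5 + 11 = 26
A -> B -> E: 10 + 11 = 21
The minimum is 21.

21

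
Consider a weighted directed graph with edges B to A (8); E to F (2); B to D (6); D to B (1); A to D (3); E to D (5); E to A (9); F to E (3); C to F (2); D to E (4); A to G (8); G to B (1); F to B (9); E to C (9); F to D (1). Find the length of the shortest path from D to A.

Candidate routes:
D → E → F → B → A: 4 + 2 + 9 + 8 = 23
D → E → A: 4 + 9 = 13
D → E → C → F → B → A: 4 + 9 + 2 + 9 + 8 = 32
D → B → A: 1 + 8 = 9
Shortest: 9.

9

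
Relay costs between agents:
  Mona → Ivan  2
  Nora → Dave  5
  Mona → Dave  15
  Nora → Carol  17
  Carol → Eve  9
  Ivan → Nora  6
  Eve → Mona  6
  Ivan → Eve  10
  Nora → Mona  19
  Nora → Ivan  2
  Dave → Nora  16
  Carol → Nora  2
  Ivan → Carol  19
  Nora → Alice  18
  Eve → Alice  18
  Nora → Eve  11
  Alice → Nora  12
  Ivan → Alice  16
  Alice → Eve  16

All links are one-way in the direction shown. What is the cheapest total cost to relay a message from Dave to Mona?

Some routes from Dave to Mona:
Dave -> Nora -> Ivan -> Eve -> Mona: 16 + 2 + 10 + 6 = 34
Dave -> Nora -> Eve -> Mona: 16 + 11 + 6 = 33
Dave -> Nora -> Mona: 16 + 19 = 35
The minimum is 33.

33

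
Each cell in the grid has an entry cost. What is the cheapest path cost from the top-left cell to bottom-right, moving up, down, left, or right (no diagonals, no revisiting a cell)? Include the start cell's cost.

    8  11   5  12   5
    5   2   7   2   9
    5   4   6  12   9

42

One optimal route is [0,0] -> [1,0] -> [1,1] -> [1,2] -> [1,3] -> [1,4] -> [2,4].
Its cost is 8 + 5 + 2 + 7 + 2 + 9 + 9 = 42.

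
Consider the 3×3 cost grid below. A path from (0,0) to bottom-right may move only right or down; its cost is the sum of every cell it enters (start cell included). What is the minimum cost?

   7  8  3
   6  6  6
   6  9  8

32

Take (0,0) → (0,1) → (0,2) → (1,2) → (2,2) for a total of 7 + 8 + 3 + 6 + 8 = 32.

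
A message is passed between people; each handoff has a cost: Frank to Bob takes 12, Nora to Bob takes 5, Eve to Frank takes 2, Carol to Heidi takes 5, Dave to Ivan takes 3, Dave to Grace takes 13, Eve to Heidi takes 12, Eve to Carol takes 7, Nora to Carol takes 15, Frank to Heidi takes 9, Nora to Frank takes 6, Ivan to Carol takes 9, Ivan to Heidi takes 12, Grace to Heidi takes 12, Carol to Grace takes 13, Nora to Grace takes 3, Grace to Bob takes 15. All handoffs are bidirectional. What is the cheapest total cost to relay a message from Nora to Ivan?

Checking several routes:
Nora→Carol→Ivan: 15 + 9 = 24
Nora→Frank→Heidi→Ivan: 6 + 9 + 12 = 27
Nora→Grace→Dave→Ivan: 3 + 13 + 3 = 19
Nora→Grace→Carol→Ivan: 3 + 13 + 9 = 25
Nora→Grace→Heidi→Ivan: 3 + 12 + 12 = 27
Nora→Frank→Eve→Carol→Ivan: 6 + 2 + 7 + 9 = 24
Shortest: 19.

19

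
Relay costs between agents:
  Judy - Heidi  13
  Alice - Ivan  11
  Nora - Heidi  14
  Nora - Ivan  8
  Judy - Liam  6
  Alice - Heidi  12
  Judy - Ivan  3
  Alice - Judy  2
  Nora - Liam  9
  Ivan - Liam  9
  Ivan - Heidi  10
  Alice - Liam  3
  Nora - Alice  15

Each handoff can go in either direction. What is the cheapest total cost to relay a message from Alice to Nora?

Comparing a few candidate routes:
Alice -> Nora: 15
Alice -> Liam -> Nora: 3 + 9 = 12
Alice -> Judy -> Ivan -> Nora: 2 + 3 + 8 = 13
Alice -> Judy -> Liam -> Nora: 2 + 6 + 9 = 17
Shortest: 12.

12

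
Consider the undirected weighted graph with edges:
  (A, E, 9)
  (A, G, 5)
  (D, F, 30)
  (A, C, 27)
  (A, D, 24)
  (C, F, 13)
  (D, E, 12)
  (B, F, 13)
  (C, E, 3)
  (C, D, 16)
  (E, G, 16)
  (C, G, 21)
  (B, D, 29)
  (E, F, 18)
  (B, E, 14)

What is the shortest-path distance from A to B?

Some routes from A to B:
A → E → B: 9 + 14 = 23
A → G → E → B: 5 + 16 + 14 = 35
A → E → F → B: 9 + 18 + 13 = 40
A → E → C → F → B: 9 + 3 + 13 + 13 = 38
The minimum is 23.

23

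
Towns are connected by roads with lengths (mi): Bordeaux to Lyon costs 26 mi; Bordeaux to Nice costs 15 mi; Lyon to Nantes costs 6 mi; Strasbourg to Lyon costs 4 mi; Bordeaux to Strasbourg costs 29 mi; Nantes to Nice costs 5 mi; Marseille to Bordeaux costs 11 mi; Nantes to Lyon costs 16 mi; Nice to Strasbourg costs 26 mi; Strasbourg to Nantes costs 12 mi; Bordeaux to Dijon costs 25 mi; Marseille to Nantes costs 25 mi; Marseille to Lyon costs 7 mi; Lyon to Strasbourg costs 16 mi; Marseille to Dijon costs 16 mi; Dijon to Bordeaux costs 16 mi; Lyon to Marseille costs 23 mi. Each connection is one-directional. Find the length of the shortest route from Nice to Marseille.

53

Candidate routes:
Nice→Strasbourg→Nantes→Lyon→Marseille: 26 + 12 + 16 + 23 = 77
Nice→Strasbourg→Lyon→Marseille: 26 + 4 + 23 = 53
Shortest: 53 mi.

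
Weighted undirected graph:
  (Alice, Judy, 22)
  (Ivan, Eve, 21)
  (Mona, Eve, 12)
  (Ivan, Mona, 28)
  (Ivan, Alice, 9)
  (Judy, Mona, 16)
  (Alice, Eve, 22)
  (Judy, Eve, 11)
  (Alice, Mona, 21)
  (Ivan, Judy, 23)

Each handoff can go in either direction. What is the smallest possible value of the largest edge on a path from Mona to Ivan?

A few of the Mona→Ivan routes:
Mona-Judy-Eve-Ivan: max(16, 11, 21) = 21
Mona-Eve-Alice-Ivan: max(12, 22, 9) = 22
Mona-Alice-Ivan: max(21, 9) = 21
Mona-Eve-Ivan: max(12, 21) = 21
The minimum achievable maximum is 21.

21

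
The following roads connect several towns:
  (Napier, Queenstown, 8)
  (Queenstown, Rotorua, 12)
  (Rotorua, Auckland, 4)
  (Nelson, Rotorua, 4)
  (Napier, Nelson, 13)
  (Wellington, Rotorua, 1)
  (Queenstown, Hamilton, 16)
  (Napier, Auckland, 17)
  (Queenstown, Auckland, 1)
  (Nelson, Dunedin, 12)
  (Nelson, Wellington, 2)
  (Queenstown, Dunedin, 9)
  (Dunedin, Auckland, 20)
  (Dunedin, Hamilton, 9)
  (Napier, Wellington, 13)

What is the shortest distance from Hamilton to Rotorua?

Checking several routes:
Hamilton -> Dunedin -> Nelson -> Rotorua: 9 + 12 + 4 = 25
Hamilton -> Dunedin -> Queenstown -> Auckland -> Rotorua: 9 + 9 + 1 + 4 = 23
Hamilton -> Queenstown -> Auckland -> Rotorua: 16 + 1 + 4 = 21
Hamilton -> Dunedin -> Nelson -> Wellington -> Rotorua: 9 + 12 + 2 + 1 = 24
Hamilton -> Queenstown -> Rotorua: 16 + 12 = 28
Shortest: 21.

21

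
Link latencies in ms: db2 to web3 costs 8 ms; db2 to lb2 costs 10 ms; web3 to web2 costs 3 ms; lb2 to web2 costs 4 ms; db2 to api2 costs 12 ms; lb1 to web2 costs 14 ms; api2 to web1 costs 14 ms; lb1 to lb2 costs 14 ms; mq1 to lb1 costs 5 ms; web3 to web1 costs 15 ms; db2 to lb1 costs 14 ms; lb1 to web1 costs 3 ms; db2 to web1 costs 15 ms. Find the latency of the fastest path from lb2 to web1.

A few of the lb2→web1 routes:
lb2→web2→lb1→web1: 4 + 14 + 3 = 21
lb2→db2→lb1→web1: 10 + 14 + 3 = 27
lb2→lb1→web1: 14 + 3 = 17
lb2→web2→web3→db2→web1: 4 + 3 + 8 + 15 = 30
lb2→db2→web1: 10 + 15 = 25
lb2→web2→web3→web1: 4 + 3 + 15 = 22
Best route has total 17 ms.

17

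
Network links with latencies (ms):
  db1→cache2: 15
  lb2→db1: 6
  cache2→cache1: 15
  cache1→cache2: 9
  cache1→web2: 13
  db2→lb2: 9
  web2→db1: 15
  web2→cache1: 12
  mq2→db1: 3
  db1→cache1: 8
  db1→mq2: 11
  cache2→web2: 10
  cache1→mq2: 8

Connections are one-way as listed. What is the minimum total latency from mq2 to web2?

24

Paths from mq2 to web2:
mq2 → db1 → cache1 → web2: 3 + 8 + 13 = 24
mq2 → db1 → cache1 → cache2 → web2: 3 + 8 + 9 + 10 = 30
mq2 → db1 → cache2 → cache1 → web2: 3 + 15 + 15 + 13 = 46
mq2 → db1 → cache2 → web2: 3 + 15 + 10 = 28
The minimum is 24 ms.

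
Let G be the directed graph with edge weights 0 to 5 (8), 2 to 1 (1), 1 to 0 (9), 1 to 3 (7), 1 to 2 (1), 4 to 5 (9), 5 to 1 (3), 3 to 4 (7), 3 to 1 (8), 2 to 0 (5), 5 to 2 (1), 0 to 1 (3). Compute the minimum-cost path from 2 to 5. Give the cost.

13

Paths from 2 to 5:
2 - 0 - 5: 5 + 8 = 13
2 - 1 - 0 - 5: 1 + 9 + 8 = 18
2 - 1 - 3 - 4 - 5: 1 + 7 + 7 + 9 = 24
2 - 0 - 1 - 3 - 4 - 5: 5 + 3 + 7 + 7 + 9 = 31
Best route has total 13.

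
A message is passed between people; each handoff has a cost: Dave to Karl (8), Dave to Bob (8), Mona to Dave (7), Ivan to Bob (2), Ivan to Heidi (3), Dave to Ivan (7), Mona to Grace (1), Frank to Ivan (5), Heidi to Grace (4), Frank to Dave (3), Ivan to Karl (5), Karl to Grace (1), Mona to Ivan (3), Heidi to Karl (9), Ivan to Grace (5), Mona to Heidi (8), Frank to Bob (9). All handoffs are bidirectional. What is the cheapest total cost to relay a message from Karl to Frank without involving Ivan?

11

Some routes from Karl to Frank avoiding Ivan:
Karl-Dave-Frank: 8 + 3 = 11
Karl-Grace-Mona-Dave-Frank: 1 + 1 + 7 + 3 = 12
Karl-Grace-Heidi-Mona-Dave-Frank: 1 + 4 + 8 + 7 + 3 = 23
Shortest: 11.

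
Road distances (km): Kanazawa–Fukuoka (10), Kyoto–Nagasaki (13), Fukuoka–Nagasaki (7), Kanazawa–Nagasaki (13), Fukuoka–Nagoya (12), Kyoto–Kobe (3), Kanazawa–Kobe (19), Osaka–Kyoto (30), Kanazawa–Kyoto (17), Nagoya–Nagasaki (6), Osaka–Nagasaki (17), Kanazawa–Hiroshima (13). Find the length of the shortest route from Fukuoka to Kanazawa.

10

A few of the Fukuoka→Kanazawa routes:
Fukuoka -> Nagasaki -> Kyoto -> Kobe -> Kanazawa: 7 + 13 + 3 + 19 = 42
Fukuoka -> Nagasaki -> Kyoto -> Kanazawa: 7 + 13 + 17 = 37
Fukuoka -> Kanazawa: 10
Fukuoka -> Nagoya -> Nagasaki -> Kanazawa: 12 + 6 + 13 = 31
Fukuoka -> Nagasaki -> Kanazawa: 7 + 13 = 20
Fukuoka -> Nagoya -> Nagasaki -> Kyoto -> Kanazawa: 12 + 6 + 13 + 17 = 48
The minimum is 10 km.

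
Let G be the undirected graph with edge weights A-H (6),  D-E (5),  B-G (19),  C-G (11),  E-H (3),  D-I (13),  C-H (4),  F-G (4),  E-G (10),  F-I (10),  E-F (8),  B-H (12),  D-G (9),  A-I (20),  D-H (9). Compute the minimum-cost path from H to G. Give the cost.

13

Comparing a few candidate routes:
H-C-G: 4 + 11 = 15
H-E-G: 3 + 10 = 13
H-E-F-G: 3 + 8 + 4 = 15
The minimum is 13.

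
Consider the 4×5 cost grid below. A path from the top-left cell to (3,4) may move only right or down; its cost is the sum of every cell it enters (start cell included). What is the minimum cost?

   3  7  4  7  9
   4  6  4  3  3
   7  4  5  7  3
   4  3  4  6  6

32

Take (0,0) → (1,0) → (1,1) → (1,2) → (1,3) → (1,4) → (2,4) → (3,4) for a total of 3 + 4 + 6 + 4 + 3 + 3 + 3 + 6 = 32.
For comparison, the top-then-right route costs 42.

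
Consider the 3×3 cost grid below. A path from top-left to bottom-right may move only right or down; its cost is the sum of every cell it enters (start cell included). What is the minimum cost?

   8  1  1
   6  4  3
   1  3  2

Take (0,0) (0,1) (0,2) (1,2) (2,2) for a total of 8 + 1 + 1 + 3 + 2 = 15.

15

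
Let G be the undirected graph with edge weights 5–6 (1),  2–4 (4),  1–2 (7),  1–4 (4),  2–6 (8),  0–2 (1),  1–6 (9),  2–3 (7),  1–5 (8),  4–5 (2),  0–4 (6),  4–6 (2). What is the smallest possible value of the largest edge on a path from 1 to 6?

A few of the 1→6 routes:
1→4→6: max(4, 2) = 4
1→2→4→5→6: max(7, 4, 2, 1) = 7
1→4→5→6: max(4, 2, 1) = 4
1→2→4→6: max(7, 4, 2) = 7
Smallest bottleneck: 4.

4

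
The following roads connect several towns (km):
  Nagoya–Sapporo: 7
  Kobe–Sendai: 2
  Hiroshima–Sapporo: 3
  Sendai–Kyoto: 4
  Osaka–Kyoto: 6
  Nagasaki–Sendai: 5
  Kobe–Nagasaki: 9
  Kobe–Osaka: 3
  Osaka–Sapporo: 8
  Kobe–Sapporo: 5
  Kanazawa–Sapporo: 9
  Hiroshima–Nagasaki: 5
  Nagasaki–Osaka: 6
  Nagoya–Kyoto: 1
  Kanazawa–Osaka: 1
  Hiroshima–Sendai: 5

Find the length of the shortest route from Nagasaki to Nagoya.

10

Checking several routes:
Nagasaki-Osaka-Kobe-Sendai-Kyoto-Nagoya: 6 + 3 + 2 + 4 + 1 = 16
Nagasaki-Kobe-Sendai-Kyoto-Nagoya: 9 + 2 + 4 + 1 = 16
Nagasaki-Hiroshima-Sendai-Kyoto-Nagoya: 5 + 5 + 4 + 1 = 15
Nagasaki-Osaka-Kyoto-Nagoya: 6 + 6 + 1 = 13
Nagasaki-Sendai-Kyoto-Nagoya: 5 + 4 + 1 = 10
Nagasaki-Hiroshima-Sapporo-Nagoya: 5 + 3 + 7 = 15
Best route has total 10 km.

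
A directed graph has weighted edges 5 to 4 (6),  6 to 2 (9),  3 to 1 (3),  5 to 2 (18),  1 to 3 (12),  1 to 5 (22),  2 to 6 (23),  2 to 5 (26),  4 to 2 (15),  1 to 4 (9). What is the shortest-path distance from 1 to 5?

Routes from 1 to 5:
1 → 5: 22
1 → 4 → 2 → 5: 9 + 15 + 26 = 50
Best route has total 22.

22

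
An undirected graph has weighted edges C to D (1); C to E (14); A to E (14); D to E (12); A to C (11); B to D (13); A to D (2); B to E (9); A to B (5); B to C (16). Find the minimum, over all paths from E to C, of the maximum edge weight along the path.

9

Some routes from E to C:
E -> D -> A -> C: max(12, 2, 11) = 12
E -> B -> D -> C: max(9, 13, 1) = 13
E -> D -> C: max(12, 1) = 12
E -> B -> A -> C: max(9, 5, 11) = 11
E -> B -> A -> D -> C: max(9, 5, 2, 1) = 9
Best route has worst link 9.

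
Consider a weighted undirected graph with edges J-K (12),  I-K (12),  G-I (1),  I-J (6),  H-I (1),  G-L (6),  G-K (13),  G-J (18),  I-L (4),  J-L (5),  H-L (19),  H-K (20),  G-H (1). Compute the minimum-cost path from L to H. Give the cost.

Some routes from L to H:
L -> I -> H: 4 + 1 = 5
L -> G -> I -> H: 6 + 1 + 1 = 8
L -> G -> H: 6 + 1 = 7
L -> I -> G -> H: 4 + 1 + 1 = 6
L -> J -> I -> H: 5 + 6 + 1 = 12
Best route has total 5.

5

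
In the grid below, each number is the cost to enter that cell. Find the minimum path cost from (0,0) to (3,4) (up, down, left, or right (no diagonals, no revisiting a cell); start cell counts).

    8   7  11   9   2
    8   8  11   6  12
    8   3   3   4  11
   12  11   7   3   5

Take (0,0) -> (0,1) -> (1,1) -> (2,1) -> (2,2) -> (2,3) -> (3,3) -> (3,4) for a total of 8 + 7 + 8 + 3 + 3 + 4 + 3 + 5 = 41.

41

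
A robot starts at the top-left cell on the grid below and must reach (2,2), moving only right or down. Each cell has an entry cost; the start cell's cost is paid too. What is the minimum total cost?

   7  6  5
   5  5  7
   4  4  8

Best path: r0c0 → r1c0 → r2c0 → r2c1 → r2c2
Cost: 7 + 5 + 4 + 4 + 8 = 28

28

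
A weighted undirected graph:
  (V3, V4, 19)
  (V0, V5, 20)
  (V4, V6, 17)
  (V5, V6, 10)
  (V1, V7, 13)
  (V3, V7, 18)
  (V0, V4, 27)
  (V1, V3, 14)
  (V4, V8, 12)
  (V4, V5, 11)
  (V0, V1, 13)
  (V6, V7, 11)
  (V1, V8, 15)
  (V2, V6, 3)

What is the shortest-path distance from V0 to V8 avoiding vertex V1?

39

Routes from V0 to V8 avoiding V1:
V0 - V4 - V8: 27 + 12 = 39
V0 - V5 - V4 - V8: 20 + 11 + 12 = 43
V0 - V5 - V6 - V4 - V8: 20 + 10 + 17 + 12 = 59
V0 - V5 - V6 - V7 - V3 - V4 - V8: 20 + 10 + 11 + 18 + 19 + 12 = 90
The minimum is 39.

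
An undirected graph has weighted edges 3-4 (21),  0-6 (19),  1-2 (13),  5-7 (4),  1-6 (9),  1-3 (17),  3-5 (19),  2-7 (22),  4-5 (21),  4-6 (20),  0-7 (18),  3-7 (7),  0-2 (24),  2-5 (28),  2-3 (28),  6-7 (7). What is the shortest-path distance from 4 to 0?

A few of the 4→0 routes:
4→5→7→0: 21 + 4 + 18 = 43
4→6→7→0: 20 + 7 + 18 = 45
4→6→0: 20 + 19 = 39
The minimum is 39.

39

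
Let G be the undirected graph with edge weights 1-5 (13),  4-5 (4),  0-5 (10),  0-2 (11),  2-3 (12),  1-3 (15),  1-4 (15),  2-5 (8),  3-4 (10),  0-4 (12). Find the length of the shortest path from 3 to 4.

Checking several routes:
3 -> 1 -> 5 -> 4: 15 + 13 + 4 = 32
3 -> 1 -> 4: 15 + 15 = 30
3 -> 4: 10
3 -> 2 -> 5 -> 4: 12 + 8 + 4 = 24
The minimum is 10.

10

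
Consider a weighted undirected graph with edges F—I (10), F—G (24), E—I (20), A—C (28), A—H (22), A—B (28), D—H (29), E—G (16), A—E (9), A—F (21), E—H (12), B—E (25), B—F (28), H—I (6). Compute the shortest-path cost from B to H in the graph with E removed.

Paths from B to H avoiding E:
B - A - H: 28 + 22 = 50
B - F - A - H: 28 + 21 + 22 = 71
B - F - I - H: 28 + 10 + 6 = 44
B - A - F - I - H: 28 + 21 + 10 + 6 = 65
Best route has total 44.

44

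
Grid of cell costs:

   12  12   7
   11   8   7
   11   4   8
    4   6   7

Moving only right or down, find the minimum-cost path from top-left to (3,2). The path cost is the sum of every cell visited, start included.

Path (0,0) -> (1,0) -> (1,1) -> (2,1) -> (3,1) -> (3,2): 12 + 11 + 8 + 4 + 6 + 7 = 48.
For comparison, the top-then-right route costs 53.

48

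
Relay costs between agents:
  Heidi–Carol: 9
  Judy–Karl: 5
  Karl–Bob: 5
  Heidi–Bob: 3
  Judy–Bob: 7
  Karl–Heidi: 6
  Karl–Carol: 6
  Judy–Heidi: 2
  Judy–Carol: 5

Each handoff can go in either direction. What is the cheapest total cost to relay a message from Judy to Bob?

5

A few of the Judy→Bob routes:
Judy - Karl - Heidi - Bob: 5 + 6 + 3 = 14
Judy - Heidi - Karl - Bob: 2 + 6 + 5 = 13
Judy - Heidi - Bob: 2 + 3 = 5
Judy - Bob: 7
Judy - Karl - Bob: 5 + 5 = 10
The minimum is 5.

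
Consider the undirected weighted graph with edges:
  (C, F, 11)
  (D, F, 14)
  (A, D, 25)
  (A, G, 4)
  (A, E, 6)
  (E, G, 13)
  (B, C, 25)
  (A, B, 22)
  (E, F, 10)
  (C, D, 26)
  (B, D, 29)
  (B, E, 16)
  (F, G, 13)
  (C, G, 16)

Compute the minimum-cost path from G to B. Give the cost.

26

Comparing a few candidate routes:
G→A→B: 4 + 22 = 26
G→F→E→B: 13 + 10 + 16 = 39
G→E→B: 13 + 16 = 29
G→A→E→B: 4 + 6 + 16 = 26
Shortest: 26.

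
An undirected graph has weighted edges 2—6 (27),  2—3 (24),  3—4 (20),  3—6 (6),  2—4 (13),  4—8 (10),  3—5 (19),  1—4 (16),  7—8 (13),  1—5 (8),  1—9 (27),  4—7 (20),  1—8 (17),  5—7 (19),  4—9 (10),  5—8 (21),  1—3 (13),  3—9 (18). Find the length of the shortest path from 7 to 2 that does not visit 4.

Comparing a few candidate routes:
7 → 5 → 3 → 2: 19 + 19 + 24 = 62
7 → 5 → 3 → 6 → 2: 19 + 19 + 6 + 27 = 71
7 → 8 → 1 → 3 → 2: 13 + 17 + 13 + 24 = 67
7 → 5 → 1 → 3 → 2: 19 + 8 + 13 + 24 = 64
Shortest: 62.

62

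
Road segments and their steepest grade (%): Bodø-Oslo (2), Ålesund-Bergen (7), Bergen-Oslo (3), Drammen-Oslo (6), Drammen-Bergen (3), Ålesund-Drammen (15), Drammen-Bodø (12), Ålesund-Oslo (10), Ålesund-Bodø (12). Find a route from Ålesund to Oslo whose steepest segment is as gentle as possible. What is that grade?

7

A few of the Ålesund→Oslo routes:
Ålesund→Bergen→Drammen→Oslo: max(7, 3, 6) = 7
Ålesund→Bergen→Drammen→Bodø→Oslo: max(7, 3, 12, 2) = 12
Ålesund→Bergen→Oslo: max(7, 3) = 7
Ålesund→Oslo: max(10) = 10
Ålesund→Bodø→Drammen→Bergen→Oslo: max(12, 12, 3, 3) = 12
Ålesund→Bodø→Drammen→Oslo: max(12, 12, 6) = 12
Smallest bottleneck: 7%.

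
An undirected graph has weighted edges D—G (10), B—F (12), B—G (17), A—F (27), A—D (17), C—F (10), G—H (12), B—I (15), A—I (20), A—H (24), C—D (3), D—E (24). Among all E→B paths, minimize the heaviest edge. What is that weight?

24

Some routes from E to B:
E→D→A→H→G→B: max(24, 17, 24, 12, 17) = 24
E→D→G→B: max(24, 10, 17) = 24
E→D→C→F→B: max(24, 3, 10, 12) = 24
E→D→A→I→B: max(24, 17, 20, 15) = 24
E→D→G→H→A→I→B: max(24, 10, 12, 24, 20, 15) = 24
Best route has worst link 24.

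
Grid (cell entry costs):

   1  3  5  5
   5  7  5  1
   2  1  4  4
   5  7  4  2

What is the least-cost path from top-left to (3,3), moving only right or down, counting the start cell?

19

Best path: [0,0] → [1,0] → [2,0] → [2,1] → [2,2] → [2,3] → [3,3]
Cost: 1 + 5 + 2 + 1 + 4 + 4 + 2 = 19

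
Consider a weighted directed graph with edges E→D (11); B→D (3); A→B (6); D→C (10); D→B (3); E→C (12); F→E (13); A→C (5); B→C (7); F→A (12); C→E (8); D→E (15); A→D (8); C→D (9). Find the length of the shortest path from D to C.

Routes from D to C:
D -> B -> C: 3 + 7 = 10
D -> C: 10
D -> E -> C: 15 + 12 = 27
Best route has total 10.

10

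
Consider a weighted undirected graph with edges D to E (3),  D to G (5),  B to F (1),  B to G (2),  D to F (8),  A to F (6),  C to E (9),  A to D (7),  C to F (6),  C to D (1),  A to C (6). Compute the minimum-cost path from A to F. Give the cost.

6

A few of the A→F routes:
A → F: 6
A → D → C → F: 7 + 1 + 6 = 14
A → C → F: 6 + 6 = 12
The minimum is 6.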